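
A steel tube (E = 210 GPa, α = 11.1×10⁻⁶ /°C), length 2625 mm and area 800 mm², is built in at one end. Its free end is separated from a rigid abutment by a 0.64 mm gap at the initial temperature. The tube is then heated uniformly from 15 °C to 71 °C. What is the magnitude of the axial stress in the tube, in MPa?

σ ≈ 79.3 MPa (compressive)

Free thermal elongation = αΔT L = 11.1×10⁻⁶ × 56 × 2625 = 1.632 mm.
The gap closes (δ_free > 0.64 mm) and the wall then resists a further 1.632 − 0.64 = 0.9917 mm of expansion.
Compatibility: PL/(AE) = 0.9917 mm, so σ = P/A = E × (0.9917/2625) = 79.34 MPa.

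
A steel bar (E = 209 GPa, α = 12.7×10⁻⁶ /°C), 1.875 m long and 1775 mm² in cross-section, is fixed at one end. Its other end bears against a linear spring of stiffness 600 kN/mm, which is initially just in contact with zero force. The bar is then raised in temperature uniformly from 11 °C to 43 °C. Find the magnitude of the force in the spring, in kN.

Free thermal expansion: δ_free = αΔT L = 12.7×10⁻⁶ × 32 × 1875 = 0.762 mm.
With a force P in the spring, the elastic change of the bar is PL/(AE) and that of the spring is P/k; compatibility requires their sum to equal δ_free.
So P = δ_free / [L/(AE) + 1/k] = 0.762 / [ 1875/(1775×209×10³) + 1/(600×10³) ].
P = 0.762 / 6.721×10⁻⁶ = 113400 N.

P ≈ 113 kN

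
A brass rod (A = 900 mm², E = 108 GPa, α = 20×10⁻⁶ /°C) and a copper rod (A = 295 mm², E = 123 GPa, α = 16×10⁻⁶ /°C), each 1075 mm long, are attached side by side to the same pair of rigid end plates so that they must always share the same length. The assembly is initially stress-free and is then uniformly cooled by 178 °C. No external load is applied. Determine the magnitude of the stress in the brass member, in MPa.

σ ≈ 20.9 MPa (tensile)

The brass has the larger α, so on cooling it would change length more than the copper if both were free. The rigid plates force a common final length, so the brass is put into tension and the copper into compression, with equal and opposite forces P (no external load).
Compatibility of the two members (thermal + elastic change equal): (α₁ − α₂)ΔT = P·[1/(A₁E₁) + 1/(A₂E₂)].
|α₁ − α₂|·ΔT = 4×10⁻⁶ × 178 = 0.000712.
1/(A₁E₁) + 1/(A₂E₂) = 1/(900×108×10³) + 1/(295×123×10³) = 3.785×10⁻⁸ N⁻¹.
So P = 0.000712 / 3.785×10⁻⁸ = 18.81 kN.
σ_{brass} = P/A₁ = 18810/900 = 20.9 MPa, tensile.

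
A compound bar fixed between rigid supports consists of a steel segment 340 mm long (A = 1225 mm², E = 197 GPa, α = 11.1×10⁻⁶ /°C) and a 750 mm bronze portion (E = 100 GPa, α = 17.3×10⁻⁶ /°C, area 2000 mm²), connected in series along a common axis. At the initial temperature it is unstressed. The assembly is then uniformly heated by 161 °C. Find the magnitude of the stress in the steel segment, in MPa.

If the supports were absent, the total length change would be Σ αᵢΔT Lᵢ = 11.1×10⁻⁶×161×340 + 17.3×10⁻⁶×161×750 = 2.697 mm.
The rigid supports impose zero overall length change; the single axial force P common to all segments must satisfy P Σ Lᵢ/(AᵢEᵢ) = δ_free.
Σ Lᵢ/(AᵢEᵢ) = 340/(1225×197×10³) + 750/(2000×100×10³) = 5.159×10⁻⁶ mm/N.
So P = 2.697 / 5.159×10⁻⁶ = 522.7 kN, compressive.
σ_{steel} = P / A = 522700 / 1225 = 426.7 MPa.

σ ≈ 427 MPa (compressive)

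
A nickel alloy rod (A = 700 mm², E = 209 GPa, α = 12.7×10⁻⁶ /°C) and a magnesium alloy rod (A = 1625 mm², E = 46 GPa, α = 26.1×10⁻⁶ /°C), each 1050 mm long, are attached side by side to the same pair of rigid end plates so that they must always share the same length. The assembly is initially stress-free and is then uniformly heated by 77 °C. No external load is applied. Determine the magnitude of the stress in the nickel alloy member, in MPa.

Both members must finish at the same length. With the larger α, the magnesium alloy tends to over-expand; the plates restrain it, putting the magnesium alloy in compression and the nickel alloy in tension. With no external load the two internal forces are equal and opposite, magnitude P.
Equating the net (thermal + elastic) strains gives |α₁ − α₂|·ΔT = P·[1/(A₁E₁) + 1/(A₂E₂)].
|α₁ − α₂|·ΔT = 13.4×10⁻⁶ × 77 = 0.001032.
1/(A₁E₁) + 1/(A₂E₂) = 1/(700×209×10³) + 1/(1625×46×10³) = 2.021×10⁻⁸ N⁻¹.
P = 0.001032 / 2.021×10⁻⁸ = 51050 N = 51.05 kN.
σ_{nickel alloy} = P/A₁ = 51050/700 = 72.92 MPa, tensile.

σ ≈ 72.9 MPa (tensile)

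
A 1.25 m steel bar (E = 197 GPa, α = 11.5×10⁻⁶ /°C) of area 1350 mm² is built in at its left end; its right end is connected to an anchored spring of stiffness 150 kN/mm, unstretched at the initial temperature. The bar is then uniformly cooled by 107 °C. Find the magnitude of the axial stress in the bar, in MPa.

The unrestrained thermal change is αΔT L = 11.5×10⁻⁶ × 107 × 1250 = 1.538 mm.
Let P be the tensile force in the spring. The bar extends elastically by PL/(AE) and the spring stretches by P/k; together these equal δ_free.
So P = δ_free / [L/(AE) + 1/k] = 1.538 / [ 1250/(1350×197×10³) + 1/(150×10³) ].
P = 1.538 / 1.137×10⁻⁵ = 135300 N.
σ = P/A = 135300/1350 = 100.2 MPa.

σ ≈ 100 MPa (tensile)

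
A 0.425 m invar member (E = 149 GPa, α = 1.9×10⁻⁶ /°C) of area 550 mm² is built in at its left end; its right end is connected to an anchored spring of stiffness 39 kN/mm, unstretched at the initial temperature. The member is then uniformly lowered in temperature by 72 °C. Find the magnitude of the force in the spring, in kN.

P ≈ 1.89 kN

The unrestrained thermal change is αΔT L = 1.9×10⁻⁶ × 72 × 425 = 0.05814 mm.
Let P be the tensile force in the spring. The member extends elastically by PL/(AE) and the spring stretches by P/k; together these equal δ_free.
P [ L/(AE) + 1/k ] = δ_free → P [ 425/(550×149×10³) + 1/(39×10³) ] = 0.05814.
P = 0.05814 / 3.083×10⁻⁵ = 1886 N.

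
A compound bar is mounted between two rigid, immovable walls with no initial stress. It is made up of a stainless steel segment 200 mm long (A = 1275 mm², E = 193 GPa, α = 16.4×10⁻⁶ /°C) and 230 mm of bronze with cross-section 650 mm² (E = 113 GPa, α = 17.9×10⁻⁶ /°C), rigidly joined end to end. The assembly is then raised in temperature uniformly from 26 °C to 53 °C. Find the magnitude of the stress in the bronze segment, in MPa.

With the walls removed the bar would change length by δ_free = Σ αᵢΔT Lᵢ = 16.4×10⁻⁶×27×200 + 17.9×10⁻⁶×27×230 = 0.1997 mm.
The rigid supports impose zero overall length change; the single axial force P common to all segments must satisfy P Σ Lᵢ/(AᵢEᵢ) = δ_free.
The series flexibility is Σ Lᵢ/(AᵢEᵢ) = 200/(1275×193×10³) + 230/(650×113×10³) = 3.944×10⁻⁶ mm/N.
Hence P = δ_free / Σ(L/AE) = 0.1997/3.944×10⁻⁶ = 50.64 kN (compressive).
σ_{bronze} = P / A = 50640 / 650 = 77.9 MPa.

σ ≈ 77.9 MPa (compressive)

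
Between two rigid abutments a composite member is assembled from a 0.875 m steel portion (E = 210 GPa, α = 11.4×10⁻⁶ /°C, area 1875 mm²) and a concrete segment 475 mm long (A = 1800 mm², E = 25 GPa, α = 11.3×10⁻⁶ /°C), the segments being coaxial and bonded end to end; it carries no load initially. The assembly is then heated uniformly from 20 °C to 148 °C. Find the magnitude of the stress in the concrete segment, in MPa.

σ ≈ 85.4 MPa (compressive)

Free thermal expansion of the whole bar: Σ αᵢΔT Lᵢ = 11.4×10⁻⁶×128×875 + 11.3×10⁻⁶×128×475 = 1.964 mm.
The rigid supports impose zero overall length change; the single axial force P common to all segments must satisfy P Σ Lᵢ/(AᵢEᵢ) = δ_free.
The series flexibility is Σ Lᵢ/(AᵢEᵢ) = 875/(1875×210×10³) + 475/(1800×25×10³) = 1.278×10⁻⁵ mm/N.
So P = 1.964 / 1.278×10⁻⁵ = 153.7 kN, compressive.
σ_{concrete} = P / A = 153700 / 1800 = 85.38 MPa.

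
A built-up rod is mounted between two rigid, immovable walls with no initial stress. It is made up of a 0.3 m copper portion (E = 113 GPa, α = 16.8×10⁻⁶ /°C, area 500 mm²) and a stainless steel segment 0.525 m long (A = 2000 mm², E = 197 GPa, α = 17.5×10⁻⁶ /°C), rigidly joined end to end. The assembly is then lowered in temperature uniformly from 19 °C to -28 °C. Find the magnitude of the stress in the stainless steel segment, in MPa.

σ ≈ 50.3 MPa (tensile)

Free thermal contraction of the whole bar: Σ αᵢΔT Lᵢ = 16.8×10⁻⁶×47×300 + 17.5×10⁻⁶×47×525 = 0.6687 mm.
The walls prevent any net length change, so an axial force P (same in every segment) develops. Compatibility: P · Σ Lᵢ/(AᵢEᵢ) = δ_free.
Σ Lᵢ/(AᵢEᵢ) = 300/(500×113×10³) + 525/(2000×197×10³) = 6.642×10⁻⁶ mm/N.
Hence P = δ_free / Σ(L/AE) = 0.6687/6.642×10⁻⁶ = 100.7 kN (tensile).
σ_{stainless steel} = P / A = 100700 / 2000 = 50.34 MPa.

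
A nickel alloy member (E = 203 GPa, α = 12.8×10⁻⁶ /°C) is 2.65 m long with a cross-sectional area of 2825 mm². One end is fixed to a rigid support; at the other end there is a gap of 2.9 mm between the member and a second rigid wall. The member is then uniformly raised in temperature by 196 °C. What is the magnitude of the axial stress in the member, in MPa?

σ ≈ 287 MPa (compressive)

Free thermal elongation = αΔT L = 12.8×10⁻⁶ × 196 × 2650 = 6.648 mm.
After closing the 2.9 mm clearance, 6.648 − 2.9 = 3.748 mm of expansion remains to be suppressed by the wall.
Compatibility: PL/(AE) = 3.748 mm, so σ = P/A = E × (3.748/2650) = 287.1 MPa.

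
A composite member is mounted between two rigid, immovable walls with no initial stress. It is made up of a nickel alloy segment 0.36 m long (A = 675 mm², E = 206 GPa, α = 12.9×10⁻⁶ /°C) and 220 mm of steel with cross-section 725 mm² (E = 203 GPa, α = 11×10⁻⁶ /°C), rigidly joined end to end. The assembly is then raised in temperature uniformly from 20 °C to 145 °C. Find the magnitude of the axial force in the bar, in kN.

If the supports were absent, the total length change would be Σ αᵢΔT Lᵢ = 12.9×10⁻⁶×125×360 + 11×10⁻⁶×125×220 = 0.883 mm.
The walls prevent any net length change, so an axial force P (same in every segment) develops. Compatibility: P · Σ Lᵢ/(AᵢEᵢ) = δ_free.
Σ Lᵢ/(AᵢEᵢ) = 360/(675×206×10³) + 220/(725×203×10³) = 4.084×10⁻⁶ mm/N.
P = 0.883 / 4.084×10⁻⁶ = 216200 N = 216.2 kN, compressive.

P ≈ 216 kN (compressive)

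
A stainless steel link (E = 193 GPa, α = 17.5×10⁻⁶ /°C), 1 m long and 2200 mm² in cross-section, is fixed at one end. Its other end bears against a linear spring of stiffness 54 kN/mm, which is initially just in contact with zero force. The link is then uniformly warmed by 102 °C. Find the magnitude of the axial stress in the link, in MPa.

Free thermal expansion: δ_free = αΔT L = 17.5×10⁻⁶ × 102 × 1000 = 1.785 mm.
Let P be the compressive force at the spring. The link shortens elastically by PL/(AE) and the spring compresses by P/k; together these equal δ_free.
P [ L/(AE) + 1/k ] = δ_free → P [ 1000/(2200×193×10³) + 1/(54×10³) ] = 1.785.
P = 1.785 / 2.087×10⁻⁵ = 85510 N.
σ = P/A = 85510/2200 = 38.87 MPa.

σ ≈ 38.9 MPa (compressive)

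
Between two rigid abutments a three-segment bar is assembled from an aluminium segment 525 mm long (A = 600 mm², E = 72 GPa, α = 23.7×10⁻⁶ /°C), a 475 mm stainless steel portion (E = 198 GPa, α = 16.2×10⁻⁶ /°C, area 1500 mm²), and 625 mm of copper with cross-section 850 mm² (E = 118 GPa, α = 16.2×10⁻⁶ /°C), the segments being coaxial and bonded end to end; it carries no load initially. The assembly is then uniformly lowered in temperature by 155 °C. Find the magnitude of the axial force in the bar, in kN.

With the walls removed the bar would change length by δ_free = Σ αᵢΔT Lᵢ = 23.7×10⁻⁶×155×525 + 16.2×10⁻⁶×155×475 + 16.2×10⁻⁶×155×625 = 4.691 mm.
The rigid supports impose zero overall length change; the single axial force P common to all segments must satisfy P Σ Lᵢ/(AᵢEᵢ) = δ_free.
The series flexibility is Σ Lᵢ/(AᵢEᵢ) = 525/(600×72×10³) + 475/(1500×198×10³) + 625/(850×118×10³) = 1.998×10⁻⁵ mm/N.
So P = 4.691 / 1.998×10⁻⁵ = 234.7 kN, tensile.

P ≈ 235 kN (tensile)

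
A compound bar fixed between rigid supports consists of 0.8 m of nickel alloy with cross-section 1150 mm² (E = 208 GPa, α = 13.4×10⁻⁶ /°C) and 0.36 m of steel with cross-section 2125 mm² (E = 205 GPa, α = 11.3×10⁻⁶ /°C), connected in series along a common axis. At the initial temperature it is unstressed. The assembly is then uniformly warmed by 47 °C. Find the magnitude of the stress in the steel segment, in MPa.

σ ≈ 78.4 MPa (compressive)

If the supports were absent, the total length change would be Σ αᵢΔT Lᵢ = 13.4×10⁻⁶×47×800 + 11.3×10⁻⁶×47×360 = 0.695 mm.
Since the ends are fixed, an axial force P builds up, equal in every segment, with P · Σ Lᵢ/(AᵢEᵢ) = δ_free.
The series flexibility is Σ Lᵢ/(AᵢEᵢ) = 800/(1150×208×10³) + 360/(2125×205×10³) = 4.171×10⁻⁶ mm/N.
Hence P = δ_free / Σ(L/AE) = 0.695/4.171×10⁻⁶ = 166.6 kN (compressive).
σ_{steel} = P / A = 166600 / 2125 = 78.42 MPa.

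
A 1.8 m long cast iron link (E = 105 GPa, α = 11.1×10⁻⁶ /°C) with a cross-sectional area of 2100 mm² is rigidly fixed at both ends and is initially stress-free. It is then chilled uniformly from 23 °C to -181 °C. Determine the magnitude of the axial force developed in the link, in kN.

P ≈ 499 kN (tensile)

With zero net strain, σ = E·αΔT = 105 GPa × 11.1×10⁻⁶ × 204 = 237.8 MPa.
Then P = σA = 237.8 × 2100 mm² = 499.3 kN, tensile.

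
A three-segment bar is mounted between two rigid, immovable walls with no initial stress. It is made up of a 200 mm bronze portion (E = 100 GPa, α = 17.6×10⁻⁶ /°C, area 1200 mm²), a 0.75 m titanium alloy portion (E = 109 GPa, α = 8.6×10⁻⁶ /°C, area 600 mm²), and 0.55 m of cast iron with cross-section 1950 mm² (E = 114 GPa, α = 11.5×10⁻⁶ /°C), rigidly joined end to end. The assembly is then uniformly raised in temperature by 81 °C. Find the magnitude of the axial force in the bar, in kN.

P ≈ 84.6 kN (compressive)

If the supports were absent, the total length change would be Σ αᵢΔT Lᵢ = 17.6×10⁻⁶×81×200 + 8.6×10⁻⁶×81×750 + 11.5×10⁻⁶×81×550 = 1.32 mm.
The walls prevent any net length change, so an axial force P (same in every segment) develops. Compatibility: P · Σ Lᵢ/(AᵢEᵢ) = δ_free.
The series flexibility is Σ Lᵢ/(AᵢEᵢ) = 200/(1200×100×10³) + 750/(600×109×10³) + 550/(1950×114×10³) = 1.561×10⁻⁵ mm/N.
Hence P = δ_free / Σ(L/AE) = 1.32/1.561×10⁻⁵ = 84.56 kN (compressive).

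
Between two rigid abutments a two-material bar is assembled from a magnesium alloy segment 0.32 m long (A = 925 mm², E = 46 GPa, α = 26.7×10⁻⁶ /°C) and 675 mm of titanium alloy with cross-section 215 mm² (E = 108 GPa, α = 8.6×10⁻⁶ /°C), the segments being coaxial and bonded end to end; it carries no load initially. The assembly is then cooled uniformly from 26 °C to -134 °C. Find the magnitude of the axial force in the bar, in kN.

With the walls removed the bar would change length by δ_free = Σ αᵢΔT Lᵢ = 26.7×10⁻⁶×160×320 + 8.6×10⁻⁶×160×675 = 2.296 mm.
The walls prevent any net length change, so an axial force P (same in every segment) develops. Compatibility: P · Σ Lᵢ/(AᵢEᵢ) = δ_free.
The series flexibility is Σ Lᵢ/(AᵢEᵢ) = 320/(925×46×10³) + 675/(215×108×10³) = 3.659×10⁻⁵ mm/N.
P = 2.296 / 3.659×10⁻⁵ = 62740 N = 62.74 kN, tensile.

P ≈ 62.7 kN (tensile)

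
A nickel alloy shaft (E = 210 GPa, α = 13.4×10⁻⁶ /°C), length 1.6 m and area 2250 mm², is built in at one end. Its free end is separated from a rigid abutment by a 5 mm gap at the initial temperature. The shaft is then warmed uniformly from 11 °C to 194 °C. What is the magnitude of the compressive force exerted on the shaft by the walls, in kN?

Unrestrained expansion: δ_free = αΔT L = 13.4×10⁻⁶ × 183 × 1600 = 3.924 mm.
Since δ_free = 3.92 mm is less than the 5 mm gap, the shaft never touches the wall. No axial force develops.

P ≈ 0 kN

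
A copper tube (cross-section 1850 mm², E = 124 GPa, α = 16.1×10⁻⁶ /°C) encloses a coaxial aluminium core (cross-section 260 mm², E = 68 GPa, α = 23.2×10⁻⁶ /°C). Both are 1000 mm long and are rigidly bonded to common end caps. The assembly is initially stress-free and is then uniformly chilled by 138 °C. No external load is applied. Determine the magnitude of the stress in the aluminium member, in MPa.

σ ≈ 61.9 MPa (tensile)

The aluminium has the larger α, so on cooling it would change length more than the copper if both were free. The rigid plates force a common final length, so the aluminium is put into tension and the copper into compression, with equal and opposite forces P (no external load).
Compatibility of the two members (thermal + elastic change equal): (α₁ − α₂)ΔT = P·[1/(A₁E₁) + 1/(A₂E₂)].
|α₁ − α₂|·ΔT = 7.1×10⁻⁶ × 138 = 0.0009798.
1/(A₁E₁) + 1/(A₂E₂) = 1/(1850×124×10³) + 1/(260×68×10³) = 6.092×10⁻⁸ N⁻¹.
So P = 0.0009798 / 6.092×10⁻⁸ = 16.08 kN.
σ_{aluminium} = P/A₂ = 16080/260 = 61.86 MPa, tensile.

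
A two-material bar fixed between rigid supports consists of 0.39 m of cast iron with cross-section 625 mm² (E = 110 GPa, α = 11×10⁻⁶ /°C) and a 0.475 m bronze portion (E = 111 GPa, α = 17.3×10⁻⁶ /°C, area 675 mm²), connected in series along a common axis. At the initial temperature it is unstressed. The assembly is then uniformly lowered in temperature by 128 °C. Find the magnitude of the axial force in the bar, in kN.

If the supports were absent, the total length change would be Σ αᵢΔT Lᵢ = 11×10⁻⁶×128×390 + 17.3×10⁻⁶×128×475 = 1.601 mm.
The walls prevent any net length change, so an axial force P (same in every segment) develops. Compatibility: P · Σ Lᵢ/(AᵢEᵢ) = δ_free.
Σ Lᵢ/(AᵢEᵢ) = 390/(625×110×10³) + 475/(675×111×10³) = 1.201×10⁻⁵ mm/N.
So P = 1.601 / 1.201×10⁻⁵ = 133.3 kN, tensile.

P ≈ 133 kN (tensile)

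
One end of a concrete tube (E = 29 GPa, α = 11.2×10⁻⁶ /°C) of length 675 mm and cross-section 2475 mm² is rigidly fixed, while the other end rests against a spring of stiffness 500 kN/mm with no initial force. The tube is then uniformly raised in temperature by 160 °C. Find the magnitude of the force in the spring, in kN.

P ≈ 106 kN

Free thermal expansion: δ_free = αΔT L = 11.2×10⁻⁶ × 160 × 675 = 1.21 mm.
With a force P in the spring, the elastic change of the tube is PL/(AE) and that of the spring is P/k; compatibility requires their sum to equal δ_free.
So P = δ_free / [L/(AE) + 1/k] = 1.21 / [ 675/(2475×29×10³) + 1/(500×10³) ].
P = 1.21 / 1.14×10⁻⁵ = 106100 N.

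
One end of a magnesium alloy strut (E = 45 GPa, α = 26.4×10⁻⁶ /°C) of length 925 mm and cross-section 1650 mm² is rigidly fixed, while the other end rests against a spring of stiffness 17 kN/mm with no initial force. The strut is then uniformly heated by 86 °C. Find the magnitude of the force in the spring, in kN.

P ≈ 29.5 kN

Free thermal expansion: δ_free = αΔT L = 26.4×10⁻⁶ × 86 × 925 = 2.1 mm.
With a force P in the spring, the elastic change of the strut is PL/(AE) and that of the spring is P/k; compatibility requires their sum to equal δ_free.
P [ L/(AE) + 1/k ] = δ_free → P [ 925/(1650×45×10³) + 1/(17×10³) ] = 2.1.
P = 2.1 / 7.128×10⁻⁵ = 29460 N.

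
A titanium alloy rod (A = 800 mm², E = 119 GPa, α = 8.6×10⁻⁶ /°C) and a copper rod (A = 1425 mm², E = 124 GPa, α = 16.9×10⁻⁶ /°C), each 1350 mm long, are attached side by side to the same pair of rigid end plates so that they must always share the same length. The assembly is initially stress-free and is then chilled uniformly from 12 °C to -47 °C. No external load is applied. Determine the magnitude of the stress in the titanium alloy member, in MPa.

σ ≈ 37.9 MPa (compressive)

The copper has the larger α, so on cooling it would change length more than the titanium alloy if both were free. The rigid plates force a common final length, so the copper is put into tension and the titanium alloy into compression, with equal and opposite forces P (no external load).
Compatibility of the two members (thermal + elastic change equal): (α₁ − α₂)ΔT = P·[1/(A₁E₁) + 1/(A₂E₂)].
|α₁ − α₂|·ΔT = 8.3×10⁻⁶ × 59 = 0.0004897.
1/(A₁E₁) + 1/(A₂E₂) = 1/(800×119×10³) + 1/(1425×124×10³) = 1.616×10⁻⁸ N⁻¹.
So P = 0.0004897 / 1.616×10⁻⁸ = 30.3 kN.
σ_{titanium alloy} = P/A₁ = 30300/800 = 37.87 MPa, compressive.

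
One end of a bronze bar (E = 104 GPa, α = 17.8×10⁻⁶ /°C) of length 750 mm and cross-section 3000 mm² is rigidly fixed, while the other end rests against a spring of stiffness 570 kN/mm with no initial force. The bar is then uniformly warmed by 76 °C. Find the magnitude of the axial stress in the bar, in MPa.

σ ≈ 81.3 MPa (compressive)

If the spring were absent the bar would lengthen by αΔT L = 17.8×10⁻⁶ × 76 × 750 = 1.015 mm.
Let P be the compressive force at the spring. The bar shortens elastically by PL/(AE) and the spring compresses by P/k; together these equal δ_free.
P [ L/(AE) + 1/k ] = δ_free → P [ 750/(3000×104×10³) + 1/(570×10³) ] = 1.015.
P = 1.015 / 4.158×10⁻⁶ = 244000 N.
σ = P/A = 244000/3000 = 81.33 MPa.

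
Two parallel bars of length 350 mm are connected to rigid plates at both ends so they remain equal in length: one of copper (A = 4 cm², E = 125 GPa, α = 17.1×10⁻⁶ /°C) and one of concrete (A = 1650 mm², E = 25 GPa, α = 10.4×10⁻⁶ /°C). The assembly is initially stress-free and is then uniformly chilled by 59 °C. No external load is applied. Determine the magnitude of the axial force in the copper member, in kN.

Both members must finish at the same length. With the larger α, the copper tends to over-contract; the plates restrain it, putting the copper in tension and the concrete in compression. With no external load the two internal forces are equal and opposite, magnitude P.
Setting the final lengths equal and cancelling L: (α₁ − α₂)ΔT = P/(A₁E₁) + P/(A₂E₂).
|α₁ − α₂|·ΔT = 6.7×10⁻⁶ × 59 = 0.0003953.
1/(A₁E₁) + 1/(A₂E₂) = 1/(400×125×10³) + 1/(1650×25×10³) = 4.424×10⁻⁸ N⁻¹.
P = 0.0003953 / 4.424×10⁻⁸ = 8935 N = 8.935 kN.

P ≈ 8.93 kN (tensile in the copper)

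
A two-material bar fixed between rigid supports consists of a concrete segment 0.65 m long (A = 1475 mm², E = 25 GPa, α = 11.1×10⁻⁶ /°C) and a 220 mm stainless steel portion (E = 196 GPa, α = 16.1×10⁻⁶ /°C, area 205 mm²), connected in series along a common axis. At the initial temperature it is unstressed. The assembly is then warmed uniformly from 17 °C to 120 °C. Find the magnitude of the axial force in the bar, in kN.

If the supports were absent, the total length change would be Σ αᵢΔT Lᵢ = 11.1×10⁻⁶×103×650 + 16.1×10⁻⁶×103×220 = 1.108 mm.
Since the ends are fixed, an axial force P builds up, equal in every segment, with P · Σ Lᵢ/(AᵢEᵢ) = δ_free.
Σ Lᵢ/(AᵢEᵢ) = 650/(1475×25×10³) + 220/(205×196×10³) = 2.31×10⁻⁵ mm/N.
So P = 1.108 / 2.31×10⁻⁵ = 47.96 kN, compressive.

P ≈ 48 kN (compressive)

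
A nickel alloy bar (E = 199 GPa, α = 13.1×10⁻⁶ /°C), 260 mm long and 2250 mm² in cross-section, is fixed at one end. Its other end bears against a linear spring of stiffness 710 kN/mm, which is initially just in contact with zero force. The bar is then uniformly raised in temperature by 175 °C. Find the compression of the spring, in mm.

If the spring were absent the bar would lengthen by αΔT L = 13.1×10⁻⁶ × 175 × 260 = 0.596 mm.
With a force P in the spring, the elastic change of the bar is PL/(AE) and that of the spring is P/k; compatibility requires their sum to equal δ_free.
So P = δ_free / [L/(AE) + 1/k] = 0.596 / [ 260/(2250×199×10³) + 1/(710×10³) ].
P = 0.596 / 1.989×10⁻⁶ = 299700 N.
Spring compression = P/k = 299700/(710×10³) = 0.422 mm.

δ ≈ 0.422 mm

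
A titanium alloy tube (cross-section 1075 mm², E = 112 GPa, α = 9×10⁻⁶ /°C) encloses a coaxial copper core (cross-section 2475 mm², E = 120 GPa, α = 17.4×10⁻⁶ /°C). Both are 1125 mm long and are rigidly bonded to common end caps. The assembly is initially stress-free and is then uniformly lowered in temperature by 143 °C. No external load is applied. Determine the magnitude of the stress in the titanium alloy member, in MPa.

Both members must finish at the same length. With the larger α, the copper tends to over-contract; the plates restrain it, putting the copper in tension and the titanium alloy in compression. With no external load the two internal forces are equal and opposite, magnitude P.
Compatibility of the two members (thermal + elastic change equal): (α₁ − α₂)ΔT = P·[1/(A₁E₁) + 1/(A₂E₂)].
|α₁ − α₂|·ΔT = 8.4×10⁻⁶ × 143 = 0.001201.
1/(A₁E₁) + 1/(A₂E₂) = 1/(1075×112×10³) + 1/(2475×120×10³) = 1.167×10⁻⁸ N⁻¹.
So P = 0.001201 / 1.167×10⁻⁸ = 102.9 kN.
σ_{titanium alloy} = P/A₁ = 102900/1075 = 95.73 MPa, compressive.

σ ≈ 95.7 MPa (compressive)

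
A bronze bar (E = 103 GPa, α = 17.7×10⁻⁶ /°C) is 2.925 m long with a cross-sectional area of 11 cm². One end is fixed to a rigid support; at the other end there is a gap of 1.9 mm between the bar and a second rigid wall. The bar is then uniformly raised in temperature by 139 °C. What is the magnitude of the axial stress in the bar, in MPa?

Unrestrained expansion: δ_free = αΔT L = 17.7×10⁻⁶ × 139 × 2925 = 7.196 mm.
This exceeds the 1.9 mm gap, so the wall pushes back. The portion of expansion that must be recovered elastically is δ_free − gap = 7.196 − 1.9 = 5.296 mm.
So σ = E(δ_free − g)/L = 103×10³ × 5.296/2925 = 186.5 MPa.

σ ≈ 187 MPa (compressive)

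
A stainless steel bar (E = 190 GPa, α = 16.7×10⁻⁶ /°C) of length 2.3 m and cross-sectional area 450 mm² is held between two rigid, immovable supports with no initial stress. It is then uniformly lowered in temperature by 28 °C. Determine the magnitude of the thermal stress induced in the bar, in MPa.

The supports are rigid, so the total axial strain is zero. The restrained thermal strain is ε = αΔT = 16.7×10⁻⁶ × 28 = 467.6×10⁻⁶.
σ = EαΔT = 190×10³ × 16.7×10⁻⁶ × 28 = 88.84 MPa (tensile; the bar is trying to contract).

σ ≈ 88.8 MPa (tensile)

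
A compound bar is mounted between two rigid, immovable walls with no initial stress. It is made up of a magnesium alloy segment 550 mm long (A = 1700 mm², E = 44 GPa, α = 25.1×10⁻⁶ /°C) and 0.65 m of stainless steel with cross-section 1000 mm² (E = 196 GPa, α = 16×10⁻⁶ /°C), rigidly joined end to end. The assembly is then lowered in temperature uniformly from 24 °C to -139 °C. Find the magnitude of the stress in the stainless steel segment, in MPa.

Free thermal contraction of the whole bar: Σ αᵢΔT Lᵢ = 25.1×10⁻⁶×163×550 + 16×10⁻⁶×163×650 = 3.945 mm.
The walls prevent any net length change, so an axial force P (same in every segment) develops. Compatibility: P · Σ Lᵢ/(AᵢEᵢ) = δ_free.
The series flexibility is Σ Lᵢ/(AᵢEᵢ) = 550/(1700×44×10³) + 650/(1000×196×10³) = 1.067×10⁻⁵ mm/N.
Hence P = δ_free / Σ(L/AE) = 3.945/1.067×10⁻⁵ = 369.8 kN (tensile).
σ_{stainless steel} = P / A = 369800 / 1000 = 369.8 MPa.

σ ≈ 370 MPa (tensile)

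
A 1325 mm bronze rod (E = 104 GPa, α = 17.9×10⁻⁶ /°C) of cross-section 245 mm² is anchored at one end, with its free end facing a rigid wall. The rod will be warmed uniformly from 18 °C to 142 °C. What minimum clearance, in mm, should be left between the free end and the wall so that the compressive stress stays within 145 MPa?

Free expansion if unrestrained: δ_free = αΔT L = 17.9×10⁻⁶ × 124 × 1325 = 2.941 mm.
At the allowable stress the elastic shortening the wall may impose is σL/E = 145 × 1325 / (104×10³) = 1.847 mm.
The gap must absorb the remainder: g_min = 2.941 − 1.847 = 1.094 mm.

g ≈ 1.09 mm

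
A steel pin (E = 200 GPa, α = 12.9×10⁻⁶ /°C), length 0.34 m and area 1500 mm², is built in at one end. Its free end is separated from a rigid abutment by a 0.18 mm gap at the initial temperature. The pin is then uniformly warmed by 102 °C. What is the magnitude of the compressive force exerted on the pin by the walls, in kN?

P ≈ 236 kN

Free thermal elongation = αΔT L = 12.9×10⁻⁶ × 102 × 340 = 0.4474 mm.
After closing the 0.18 mm clearance, 0.4474 − 0.18 = 0.2674 mm of expansion remains to be suppressed by the wall.
That suppressed elongation corresponds to σ = E·Δ/L = 200×10³ × 0.2674/340 = 157.3 MPa.
Force on the wall = σA = 157.3 × 1500 mm² = 235.9 kN.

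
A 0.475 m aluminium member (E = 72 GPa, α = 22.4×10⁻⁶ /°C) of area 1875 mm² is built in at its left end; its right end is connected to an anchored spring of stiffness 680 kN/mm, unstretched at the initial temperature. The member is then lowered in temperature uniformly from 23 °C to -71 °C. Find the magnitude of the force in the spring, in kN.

The unrestrained thermal change is αΔT L = 22.4×10⁻⁶ × 94 × 475 = 1 mm.
Let P be the tensile force in the spring. The member extends elastically by PL/(AE) and the spring stretches by P/k; together these equal δ_free.
So P = δ_free / [L/(AE) + 1/k] = 1 / [ 475/(1875×72×10³) + 1/(680×10³) ].
P = 1 / 4.989×10⁻⁶ = 200500 N.

P ≈ 200 kN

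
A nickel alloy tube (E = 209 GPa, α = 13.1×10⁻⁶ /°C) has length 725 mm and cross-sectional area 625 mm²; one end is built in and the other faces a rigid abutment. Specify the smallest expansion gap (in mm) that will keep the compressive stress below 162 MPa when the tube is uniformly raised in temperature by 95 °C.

Free expansion if unrestrained: δ_free = αΔT L = 13.1×10⁻⁶ × 95 × 725 = 0.9023 mm.
A stress of 162 MPa corresponds to the wall pushing the tube back by σL/E = 162×725/(209×10³) = 0.562 mm.
So the gap has to take up the difference, g_min = δ_free − σL/E = 0.9023 − 0.562 = 0.3403 mm.

g ≈ 0.34 mm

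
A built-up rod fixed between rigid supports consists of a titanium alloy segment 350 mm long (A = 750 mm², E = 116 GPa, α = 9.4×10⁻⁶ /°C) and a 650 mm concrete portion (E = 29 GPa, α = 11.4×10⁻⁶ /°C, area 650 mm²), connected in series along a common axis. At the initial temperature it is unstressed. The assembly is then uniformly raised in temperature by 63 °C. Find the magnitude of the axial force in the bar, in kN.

P ≈ 17.5 kN (compressive)

With the walls removed the bar would change length by δ_free = Σ αᵢΔT Lᵢ = 9.4×10⁻⁶×63×350 + 11.4×10⁻⁶×63×650 = 0.6741 mm.
The walls prevent any net length change, so an axial force P (same in every segment) develops. Compatibility: P · Σ Lᵢ/(AᵢEᵢ) = δ_free.
The series flexibility is Σ Lᵢ/(AᵢEᵢ) = 350/(750×116×10³) + 650/(650×29×10³) = 3.851×10⁻⁵ mm/N.
So P = 0.6741 / 3.851×10⁻⁵ = 17.51 kN, compressive.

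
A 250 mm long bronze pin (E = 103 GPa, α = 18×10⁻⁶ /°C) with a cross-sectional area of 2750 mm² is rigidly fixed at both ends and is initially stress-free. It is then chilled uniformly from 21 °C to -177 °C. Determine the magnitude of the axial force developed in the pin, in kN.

P ≈ 1010 kN (tensile)

With zero net strain, σ = E·αΔT = 103 GPa × 18×10⁻⁶ × 198 = 367.1 MPa.
Then P = σA = 367.1 × 2750 mm² = 1010 kN, tensile.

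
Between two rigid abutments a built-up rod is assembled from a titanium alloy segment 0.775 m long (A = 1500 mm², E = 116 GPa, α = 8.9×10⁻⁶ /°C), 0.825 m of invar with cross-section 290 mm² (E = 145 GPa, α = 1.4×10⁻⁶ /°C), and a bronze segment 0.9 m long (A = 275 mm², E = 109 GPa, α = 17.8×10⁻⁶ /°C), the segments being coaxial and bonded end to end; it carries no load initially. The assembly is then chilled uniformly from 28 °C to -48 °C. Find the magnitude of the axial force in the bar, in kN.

P ≈ 33.8 kN (tensile)

With the walls removed the bar would change length by δ_free = Σ αᵢΔT Lᵢ = 8.9×10⁻⁶×76×775 + 1.4×10⁻⁶×76×825 + 17.8×10⁻⁶×76×900 = 1.83 mm.
The walls prevent any net length change, so an axial force P (same in every segment) develops. Compatibility: P · Σ Lᵢ/(AᵢEᵢ) = δ_free.
Σ Lᵢ/(AᵢEᵢ) = 775/(1500×116×10³) + 825/(290×145×10³) + 900/(275×109×10³) = 5.41×10⁻⁵ mm/N.
P = 1.83 / 5.41×10⁻⁵ = 33820 N = 33.82 kN, tensile.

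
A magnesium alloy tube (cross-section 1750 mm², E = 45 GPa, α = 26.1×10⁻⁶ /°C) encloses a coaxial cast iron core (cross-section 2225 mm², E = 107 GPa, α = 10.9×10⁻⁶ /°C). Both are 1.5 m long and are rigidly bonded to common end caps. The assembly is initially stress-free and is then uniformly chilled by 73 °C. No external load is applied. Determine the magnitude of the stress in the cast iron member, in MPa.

Equilibrium of a rigid end plate with no external load gives equal and opposite internal forces ±P in the two members. Since α_{magnesium alloy} > α_{cast iron}, cooling drives the magnesium alloy into tension and the cast iron into compression.
Compatibility of the two members (thermal + elastic change equal): (α₁ − α₂)ΔT = P·[1/(A₁E₁) + 1/(A₂E₂)].
|α₁ − α₂|·ΔT = 15.2×10⁻⁶ × 73 = 0.00111.
1/(A₁E₁) + 1/(A₂E₂) = 1/(1750×45×10³) + 1/(2225×107×10³) = 1.69×10⁻⁸ N⁻¹.
So P = 0.00111 / 1.69×10⁻⁸ = 65.66 kN.
σ_{cast iron} = P/A₂ = 65660/2225 = 29.51 MPa, compressive.

σ ≈ 29.5 MPa (compressive)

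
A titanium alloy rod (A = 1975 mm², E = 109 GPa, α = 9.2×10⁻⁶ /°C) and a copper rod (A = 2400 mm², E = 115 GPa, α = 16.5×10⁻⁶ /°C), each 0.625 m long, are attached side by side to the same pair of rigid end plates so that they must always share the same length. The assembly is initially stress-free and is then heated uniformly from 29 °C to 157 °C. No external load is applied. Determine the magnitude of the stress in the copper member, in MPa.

σ ≈ 47.1 MPa (compressive)

Both members must finish at the same length. With the larger α, the copper tends to over-expand; the plates restrain it, putting the copper in compression and the titanium alloy in tension. With no external load the two internal forces are equal and opposite, magnitude P.
Setting the final lengths equal and cancelling L: (α₁ − α₂)ΔT = P/(A₁E₁) + P/(A₂E₂).
|α₁ − α₂|·ΔT = 7.3×10⁻⁶ × 128 = 0.0009344.
1/(A₁E₁) + 1/(A₂E₂) = 1/(1975×109×10³) + 1/(2400×115×10³) = 8.268×10⁻⁹ N⁻¹.
P = 0.0009344 / 8.268×10⁻⁹ = 113000 N = 113 kN.
σ_{copper} = P/A₂ = 113000/2400 = 47.09 MPa, compressive.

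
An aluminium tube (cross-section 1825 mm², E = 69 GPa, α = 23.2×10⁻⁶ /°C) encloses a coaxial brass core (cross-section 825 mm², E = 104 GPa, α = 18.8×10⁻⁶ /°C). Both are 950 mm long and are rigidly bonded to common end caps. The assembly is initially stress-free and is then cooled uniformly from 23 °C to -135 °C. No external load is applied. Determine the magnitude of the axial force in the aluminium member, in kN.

Both members must finish at the same length. With the larger α, the aluminium tends to over-contract; the plates restrain it, putting the aluminium in tension and the brass in compression. With no external load the two internal forces are equal and opposite, magnitude P.
Setting the final lengths equal and cancelling L: (α₁ − α₂)ΔT = P/(A₁E₁) + P/(A₂E₂).
|α₁ − α₂|·ΔT = 4.4×10⁻⁶ × 158 = 0.0006952.
1/(A₁E₁) + 1/(A₂E₂) = 1/(1825×69×10³) + 1/(825×104×10³) = 1.96×10⁻⁸ N⁻¹.
P = 0.0006952 / 1.96×10⁻⁸ = 35480 N = 35.48 kN.

P ≈ 35.5 kN (tensile in the aluminium)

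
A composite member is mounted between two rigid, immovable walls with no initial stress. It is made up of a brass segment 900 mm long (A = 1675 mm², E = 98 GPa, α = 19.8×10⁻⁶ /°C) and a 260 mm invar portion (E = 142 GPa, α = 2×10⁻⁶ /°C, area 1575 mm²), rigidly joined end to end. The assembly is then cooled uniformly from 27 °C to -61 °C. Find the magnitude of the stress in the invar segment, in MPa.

σ ≈ 154 MPa (tensile)

If the supports were absent, the total length change would be Σ αᵢΔT Lᵢ = 19.8×10⁻⁶×88×900 + 2×10⁻⁶×88×260 = 1.614 mm.
The walls prevent any net length change, so an axial force P (same in every segment) develops. Compatibility: P · Σ Lᵢ/(AᵢEᵢ) = δ_free.
Σ Lᵢ/(AᵢEᵢ) = 900/(1675×98×10³) + 260/(1575×142×10³) = 6.645×10⁻⁶ mm/N.
So P = 1.614 / 6.645×10⁻⁶ = 242.9 kN, tensile.
σ_{invar} = P / A = 242900 / 1575 = 154.2 MPa.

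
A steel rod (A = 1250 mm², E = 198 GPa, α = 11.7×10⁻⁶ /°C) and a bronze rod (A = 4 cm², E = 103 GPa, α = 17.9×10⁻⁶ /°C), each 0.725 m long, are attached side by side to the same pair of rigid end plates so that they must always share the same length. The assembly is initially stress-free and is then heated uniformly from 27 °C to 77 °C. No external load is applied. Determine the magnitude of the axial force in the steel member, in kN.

P ≈ 10.9 kN (tensile in the steel)

Both members must finish at the same length. With the larger α, the bronze tends to over-expand; the plates restrain it, putting the bronze in compression and the steel in tension. With no external load the two internal forces are equal and opposite, magnitude P.
Compatibility of the two members (thermal + elastic change equal): (α₁ − α₂)ΔT = P·[1/(A₁E₁) + 1/(A₂E₂)].
|α₁ − α₂|·ΔT = 6.2×10⁻⁶ × 50 = 0.00031.
1/(A₁E₁) + 1/(A₂E₂) = 1/(1250×198×10³) + 1/(400×103×10³) = 2.831×10⁻⁸ N⁻¹.
So P = 0.00031 / 2.831×10⁻⁸ = 10.95 kN.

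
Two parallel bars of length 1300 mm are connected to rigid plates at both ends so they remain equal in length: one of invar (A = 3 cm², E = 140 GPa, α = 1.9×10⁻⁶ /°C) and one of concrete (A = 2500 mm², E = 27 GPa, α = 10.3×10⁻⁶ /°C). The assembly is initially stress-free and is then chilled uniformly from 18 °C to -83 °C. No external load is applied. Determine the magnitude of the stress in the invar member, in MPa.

σ ≈ 73.2 MPa (compressive)

Both members must finish at the same length. With the larger α, the concrete tends to over-contract; the plates restrain it, putting the concrete in tension and the invar in compression. With no external load the two internal forces are equal and opposite, magnitude P.
Compatibility of the two members (thermal + elastic change equal): (α₁ − α₂)ΔT = P·[1/(A₁E₁) + 1/(A₂E₂)].
|α₁ − α₂|·ΔT = 8.4×10⁻⁶ × 101 = 0.0008484.
1/(A₁E₁) + 1/(A₂E₂) = 1/(300×140×10³) + 1/(2500×27×10³) = 3.862×10⁻⁸ N⁻¹.
So P = 0.0008484 / 3.862×10⁻⁸ = 21.97 kN.
σ_{invar} = P/A₁ = 21970/300 = 73.22 MPa, compressive.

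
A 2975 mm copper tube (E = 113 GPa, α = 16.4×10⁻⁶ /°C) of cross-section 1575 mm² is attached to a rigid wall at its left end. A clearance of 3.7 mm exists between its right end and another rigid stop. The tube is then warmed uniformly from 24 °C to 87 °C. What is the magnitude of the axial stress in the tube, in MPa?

σ ≈ 0 MPa

Unrestrained expansion: δ_free = αΔT L = 16.4×10⁻⁶ × 63 × 2975 = 3.074 mm.
Since δ_free = 3.07 mm is less than the 3.7 mm gap, the tube never touches the wall. No axial force develops.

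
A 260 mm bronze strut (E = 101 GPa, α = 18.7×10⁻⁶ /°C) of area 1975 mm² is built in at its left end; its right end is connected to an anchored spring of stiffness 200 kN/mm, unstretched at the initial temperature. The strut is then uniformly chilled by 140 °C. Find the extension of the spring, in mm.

If the spring were absent the strut would shorten by αΔT L = 18.7×10⁻⁶ × 140 × 260 = 0.6807 mm.
With a force P in the spring, the elastic change of the strut is PL/(AE) and that of the spring is P/k; compatibility requires their sum to equal δ_free.
So P = δ_free / [L/(AE) + 1/k] = 0.6807 / [ 260/(1975×101×10³) + 1/(200×10³) ].
P = 0.6807 / 6.303×10⁻⁶ = 108000 N.
Spring extension = P/k = 108000/(200×10³) = 0.5399 mm.

δ ≈ 0.54 mm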